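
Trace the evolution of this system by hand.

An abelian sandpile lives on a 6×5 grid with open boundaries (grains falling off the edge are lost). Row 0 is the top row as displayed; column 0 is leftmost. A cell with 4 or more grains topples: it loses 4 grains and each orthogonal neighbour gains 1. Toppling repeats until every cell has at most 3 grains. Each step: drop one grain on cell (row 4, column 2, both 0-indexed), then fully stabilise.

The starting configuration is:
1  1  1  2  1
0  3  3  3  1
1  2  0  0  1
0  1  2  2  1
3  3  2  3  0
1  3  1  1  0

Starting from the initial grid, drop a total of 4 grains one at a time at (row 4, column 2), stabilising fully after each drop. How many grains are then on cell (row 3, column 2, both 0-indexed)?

1

[0] 1  1  1  2  1
0  3  3  3  1
1  2  0  0  1
0  1  2  2  1
3  3  2  3  0
1  3  1  1  0
[1] 1  1  1  2  1
0  3  3  3  1
1  2  0  0  1
0  1  2  2  1
3  3  3  3  0
1  3  1  1  0
[2] 1  1  1  2  1
0  3  3  3  1
1  2  0  0  1
1  2  3  3  1
0  2  2  0  1
3  0  3  2  0
[3] 1  1  1  2  1
0  3  3  3  1
1  2  0  0  1
1  2  3  3  1
0  2  3  0  1
3  0  3  2  0
[4] 1  1  1  2  1
0  3  3  3  1
1  2  1  1  1
1  3  1  0  2
0  3  2  2  1
3  1  0  3  0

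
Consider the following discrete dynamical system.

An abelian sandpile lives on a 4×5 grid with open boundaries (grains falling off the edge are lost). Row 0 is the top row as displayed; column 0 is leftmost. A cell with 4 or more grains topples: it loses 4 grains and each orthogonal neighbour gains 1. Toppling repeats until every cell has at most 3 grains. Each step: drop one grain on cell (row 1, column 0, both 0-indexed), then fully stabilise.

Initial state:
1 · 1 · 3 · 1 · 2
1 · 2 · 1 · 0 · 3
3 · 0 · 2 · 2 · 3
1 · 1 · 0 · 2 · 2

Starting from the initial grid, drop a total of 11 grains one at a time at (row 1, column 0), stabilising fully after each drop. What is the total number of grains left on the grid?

36

gen 0: 1 · 1 · 3 · 1 · 2
1 · 2 · 1 · 0 · 3
3 · 0 · 2 · 2 · 3
1 · 1 · 0 · 2 · 2
gen 1: 1 · 1 · 3 · 1 · 2
2 · 2 · 1 · 0 · 3
3 · 0 · 2 · 2 · 3
1 · 1 · 0 · 2 · 2
gen 2: 1 · 1 · 3 · 1 · 2
3 · 2 · 1 · 0 · 3
3 · 0 · 2 · 2 · 3
1 · 1 · 0 · 2 · 2
gen 3: 2 · 1 · 3 · 1 · 2
1 · 3 · 1 · 0 · 3
0 · 1 · 2 · 2 · 3
2 · 1 · 0 · 2 · 2
gen 4: 2 · 1 · 3 · 1 · 2
2 · 3 · 1 · 0 · 3
0 · 1 · 2 · 2 · 3
2 · 1 · 0 · 2 · 2
gen 5: 2 · 1 · 3 · 1 · 2
3 · 3 · 1 · 0 · 3
0 · 1 · 2 · 2 · 3
2 · 1 · 0 · 2 · 2
gen 6: 3 · 2 · 3 · 1 · 2
1 · 0 · 2 · 0 · 3
1 · 2 · 2 · 2 · 3
2 · 1 · 0 · 2 · 2
gen 7: 3 · 2 · 3 · 1 · 2
2 · 0 · 2 · 0 · 3
1 · 2 · 2 · 2 · 3
2 · 1 · 0 · 2 · 2
gen 8: 3 · 2 · 3 · 1 · 2
3 · 0 · 2 · 0 · 3
1 · 2 · 2 · 2 · 3
2 · 1 · 0 · 2 · 2
gen 9: 0 · 3 · 3 · 1 · 2
1 · 1 · 2 · 0 · 3
2 · 2 · 2 · 2 · 3
2 · 1 · 0 · 2 · 2
gen 10: 0 · 3 · 3 · 1 · 2
2 · 1 · 2 · 0 · 3
2 · 2 · 2 · 2 · 3
2 · 1 · 0 · 2 · 2
gen 11: 0 · 3 · 3 · 1 · 2
3 · 1 · 2 · 0 · 3
2 · 2 · 2 · 2 · 3
2 · 1 · 0 · 2 · 2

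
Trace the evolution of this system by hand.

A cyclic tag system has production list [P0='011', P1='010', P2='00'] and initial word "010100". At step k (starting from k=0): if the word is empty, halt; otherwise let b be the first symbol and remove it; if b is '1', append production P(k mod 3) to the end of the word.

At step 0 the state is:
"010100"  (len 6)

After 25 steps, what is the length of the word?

7

0) "010100"  (len 6)
1) "10100"  (len 5)
2) "0100010"  (len 7)
3) "100010"  (len 6)
4) "00010011"  (len 8)
5) "0010011"  (len 7)
6) "010011"  (len 6)
7) "10011"  (len 5)
8) "0011010"  (len 7)
9) "011010"  (len 6)
10) "11010"  (len 5)
11) "1010010"  (len 7)
12) "01001000"  (len 8)
13) "1001000"  (len 7)
14) "001000010"  (len 9)
15) "01000010"  (len 8)
16) "1000010"  (len 7)
17) "000010010"  (len 9)
18) "00010010"  (len 8)
19) "0010010"  (len 7)
20) "010010"  (len 6)
21) "10010"  (len 5)
22) "0010011"  (len 7)
23) "010011"  (len 6)
24) "10011"  (len 5)
25) "0011011"  (len 7)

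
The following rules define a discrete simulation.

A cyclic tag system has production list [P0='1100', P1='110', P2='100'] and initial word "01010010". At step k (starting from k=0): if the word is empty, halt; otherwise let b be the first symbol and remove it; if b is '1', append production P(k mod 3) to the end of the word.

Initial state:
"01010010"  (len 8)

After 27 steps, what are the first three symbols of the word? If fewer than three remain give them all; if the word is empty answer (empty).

001

t=0: "01010010"  (len 8)
t=1: "1010010"  (len 7)
t=2: "010010110"  (len 9)
t=3: "10010110"  (len 8)
t=4: "00101101100"  (len 11)
t=5: "0101101100"  (len 10)
t=6: "101101100"  (len 9)
t=7: "011011001100"  (len 12)
t=8: "11011001100"  (len 11)
t=9: "1011001100100"  (len 13)
t=10: "0110011001001100"  (len 16)
t=11: "110011001001100"  (len 15)
t=12: "10011001001100100"  (len 17)
t=13: "00110010011001001100"  (len 20)
t=14: "0110010011001001100"  (len 19)
t=15: "110010011001001100"  (len 18)
t=16: "100100110010011001100"  (len 21)
t=17: "00100110010011001100110"  (len 23)
t=18: "0100110010011001100110"  (len 22)
t=19: "100110010011001100110"  (len 21)
t=20: "00110010011001100110110"  (len 23)
t=21: "0110010011001100110110"  (len 22)
t=22: "110010011001100110110"  (len 21)
t=23: "10010011001100110110110"  (len 23)
t=24: "0010011001100110110110100"  (len 25)
t=25: "010011001100110110110100"  (len 24)
t=26: "10011001100110110110100"  (len 23)
t=27: "0011001100110110110100100"  (len 25)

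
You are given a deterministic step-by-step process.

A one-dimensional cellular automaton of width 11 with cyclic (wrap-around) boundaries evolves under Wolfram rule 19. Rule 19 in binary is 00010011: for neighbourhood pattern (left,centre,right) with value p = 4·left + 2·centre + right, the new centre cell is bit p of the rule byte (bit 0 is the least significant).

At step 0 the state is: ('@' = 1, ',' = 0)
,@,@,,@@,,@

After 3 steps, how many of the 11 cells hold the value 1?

gen 0: ,@,@,,@@,,@
gen 1: ,,,,@@,,@@,
gen 2: @@@@,,@@,,@
gen 3: ,,,,@@,,@@,

4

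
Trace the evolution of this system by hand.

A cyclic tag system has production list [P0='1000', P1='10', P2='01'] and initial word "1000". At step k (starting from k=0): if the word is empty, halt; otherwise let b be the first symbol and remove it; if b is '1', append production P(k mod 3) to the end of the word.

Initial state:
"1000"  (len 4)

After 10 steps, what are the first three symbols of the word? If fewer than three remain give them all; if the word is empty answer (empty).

t=0: "1000"  (len 4)
t=1: "0001000"  (len 7)
t=2: "001000"  (len 6)
t=3: "01000"  (len 5)
t=4: "1000"  (len 4)
t=5: "00010"  (len 5)
t=6: "0010"  (len 4)
t=7: "010"  (len 3)
t=8: "10"  (len 2)
t=9: "001"  (len 3)
t=10: "01"  (len 2)

01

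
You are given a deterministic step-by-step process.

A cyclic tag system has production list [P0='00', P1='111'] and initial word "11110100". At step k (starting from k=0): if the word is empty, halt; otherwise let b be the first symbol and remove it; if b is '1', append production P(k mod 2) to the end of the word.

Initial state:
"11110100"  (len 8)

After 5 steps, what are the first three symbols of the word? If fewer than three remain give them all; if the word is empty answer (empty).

t=0: "11110100"  (len 8)
t=1: "111010000"  (len 9)
t=2: "11010000111"  (len 11)
t=3: "101000011100"  (len 12)
t=4: "01000011100111"  (len 14)
t=5: "1000011100111"  (len 13)

100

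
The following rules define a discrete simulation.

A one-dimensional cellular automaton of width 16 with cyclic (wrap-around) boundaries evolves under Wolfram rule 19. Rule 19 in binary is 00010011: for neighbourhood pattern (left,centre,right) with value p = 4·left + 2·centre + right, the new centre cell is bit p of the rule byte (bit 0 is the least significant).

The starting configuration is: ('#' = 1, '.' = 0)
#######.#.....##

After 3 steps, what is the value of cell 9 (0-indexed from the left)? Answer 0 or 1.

step 0: #######.#.....##
step 1: .........#####..
step 2: #########.....##
step 3: .........#####..

1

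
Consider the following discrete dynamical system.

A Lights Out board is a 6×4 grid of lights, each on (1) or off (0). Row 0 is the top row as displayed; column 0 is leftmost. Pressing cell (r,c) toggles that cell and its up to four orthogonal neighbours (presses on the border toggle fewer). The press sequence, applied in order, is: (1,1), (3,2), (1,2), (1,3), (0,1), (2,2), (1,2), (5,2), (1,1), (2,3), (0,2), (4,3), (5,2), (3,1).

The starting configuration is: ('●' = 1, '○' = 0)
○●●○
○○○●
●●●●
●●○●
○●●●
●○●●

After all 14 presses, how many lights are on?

13

k=0  ○●●○
○○○●
●●●●
●●○●
○●●●
●○●●
k=1  ○○●○
●●●●
●○●●
●●○●
○●●●
●○●●
k=2  ○○●○
●●●●
●○○●
●○●○
○●○●
●○●●
k=3  ○○○○
●○○○
●○●●
●○●○
○●○●
●○●●
k=4  ○○○●
●○●●
●○●○
●○●○
○●○●
●○●●
k=5  ●●●●
●●●●
●○●○
●○●○
○●○●
●○●●
k=6  ●●●●
●●○●
●●○●
●○○○
○●○●
●○●●
k=7  ●●○●
●○●○
●●●●
●○○○
○●○●
●○●●
k=8  ●●○●
●○●○
●●●●
●○○○
○●●●
●●○○
k=9  ●○○●
○●○○
●○●●
●○○○
○●●●
●●○○
k=10  ●○○●
○●○●
●○○○
●○○●
○●●●
●●○○
k=11  ●●●○
○●●●
●○○○
●○○●
○●●●
●●○○
k=12  ●●●○
○●●●
●○○○
●○○○
○●○○
●●○●
k=13  ●●●○
○●●●
●○○○
●○○○
○●●○
●○●○
k=14  ●●●○
○●●●
●●○○
○●●○
○○●○
●○●○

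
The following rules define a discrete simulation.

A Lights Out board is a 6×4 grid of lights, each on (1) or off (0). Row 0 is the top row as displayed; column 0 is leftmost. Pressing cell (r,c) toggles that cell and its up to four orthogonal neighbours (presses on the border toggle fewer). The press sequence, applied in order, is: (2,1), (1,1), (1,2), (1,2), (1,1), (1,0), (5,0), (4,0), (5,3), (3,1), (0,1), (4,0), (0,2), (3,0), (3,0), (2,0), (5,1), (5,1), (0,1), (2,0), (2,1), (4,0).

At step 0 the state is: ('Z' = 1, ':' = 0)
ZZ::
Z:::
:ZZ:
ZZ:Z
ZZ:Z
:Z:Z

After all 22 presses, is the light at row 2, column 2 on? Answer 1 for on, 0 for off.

[0] ZZ::
Z:::
:ZZ:
ZZ:Z
ZZ:Z
:Z:Z
[1] ZZ::
ZZ::
Z:::
Z::Z
ZZ:Z
:Z:Z
[2] Z:::
::Z:
ZZ::
Z::Z
ZZ:Z
:Z:Z
[3] Z:Z:
:Z:Z
ZZZ:
Z::Z
ZZ:Z
:Z:Z
[4] Z:::
::Z:
ZZ::
Z::Z
ZZ:Z
:Z:Z
[5] ZZ::
ZZ::
Z:::
Z::Z
ZZ:Z
:Z:Z
[6] :Z::
::::
::::
Z::Z
ZZ:Z
:Z:Z
[7] :Z::
::::
::::
Z::Z
:Z:Z
Z::Z
[8] :Z::
::::
::::
:::Z
Z::Z
:::Z
[9] :Z::
::::
::::
:::Z
Z:::
::Z:
[10] :Z::
::::
:Z::
ZZZZ
ZZ::
::Z:
[11] Z:Z:
:Z::
:Z::
ZZZZ
ZZ::
::Z:
[12] Z:Z:
:Z::
:Z::
:ZZZ
::::
Z:Z:
[13] ZZ:Z
:ZZ:
:Z::
:ZZZ
::::
Z:Z:
[14] ZZ:Z
:ZZ:
ZZ::
Z:ZZ
Z:::
Z:Z:
[15] ZZ:Z
:ZZ:
:Z::
:ZZZ
::::
Z:Z:
[16] ZZ:Z
ZZZ:
Z:::
ZZZZ
::::
Z:Z:
[17] ZZ:Z
ZZZ:
Z:::
ZZZZ
:Z::
:Z::
[18] ZZ:Z
ZZZ:
Z:::
ZZZZ
::::
Z:Z:
[19] ::ZZ
Z:Z:
Z:::
ZZZZ
::::
Z:Z:
[20] ::ZZ
::Z:
:Z::
:ZZZ
::::
Z:Z:
[21] ::ZZ
:ZZ:
Z:Z:
::ZZ
::::
Z:Z:
[22] ::ZZ
:ZZ:
Z:Z:
Z:ZZ
ZZ::
::Z:

1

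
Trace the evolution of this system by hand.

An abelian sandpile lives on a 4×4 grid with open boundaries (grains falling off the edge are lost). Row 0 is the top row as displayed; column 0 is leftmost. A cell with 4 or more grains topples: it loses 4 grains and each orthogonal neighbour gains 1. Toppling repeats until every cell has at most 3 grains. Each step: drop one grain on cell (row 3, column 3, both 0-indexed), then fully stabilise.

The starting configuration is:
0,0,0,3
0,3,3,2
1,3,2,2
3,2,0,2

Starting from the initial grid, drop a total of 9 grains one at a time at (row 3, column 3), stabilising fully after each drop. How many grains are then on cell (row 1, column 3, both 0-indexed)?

[0] 0,0,0,3
0,3,3,2
1,3,2,2
3,2,0,2
[1] 0,0,0,3
0,3,3,2
1,3,2,2
3,2,0,3
[2] 0,0,0,3
0,3,3,2
1,3,2,3
3,2,1,0
[3] 0,0,0,3
0,3,3,2
1,3,2,3
3,2,1,1
[4] 0,0,0,3
0,3,3,2
1,3,2,3
3,2,1,2
[5] 0,0,0,3
0,3,3,2
1,3,2,3
3,2,1,3
[6] 0,0,0,3
0,3,3,3
1,3,3,0
3,2,2,1
[7] 0,0,0,3
0,3,3,3
1,3,3,0
3,2,2,2
[8] 0,0,0,3
0,3,3,3
1,3,3,0
3,2,2,3
[9] 0,0,0,3
0,3,3,3
1,3,3,1
3,2,3,0

3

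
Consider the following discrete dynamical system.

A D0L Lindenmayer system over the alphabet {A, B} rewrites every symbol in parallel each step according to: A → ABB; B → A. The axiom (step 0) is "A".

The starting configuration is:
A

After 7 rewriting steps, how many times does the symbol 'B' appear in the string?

86

[0] A
[1] ABB
[2] ABBAA
[3] ABBAAABBABB
[4] ABBAAABBABBABBAAABBAA
[5] ABBAAABBABBABBAAABBAAABBAAABBABBABBAAABBABB
[6] ABBAAABBABBABBAAABBAAABBAAABBABBABBAAABBABBABBAAABBABBABBAAABBAAABBAAABBABBABBAAABBAA
[7] ABBAAABBABBABBAAABBAAABBAAABBABBABBAAABBABBABBAAABBABBABBA…BABBABBAAABBABBABBAAABBABBABBAAABBAAABBAAABBABBABBAAABBABB  (len 171)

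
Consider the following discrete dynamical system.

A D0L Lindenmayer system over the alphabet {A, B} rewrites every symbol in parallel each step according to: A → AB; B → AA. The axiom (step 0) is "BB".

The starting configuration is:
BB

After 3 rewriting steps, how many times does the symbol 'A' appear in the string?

step 0: BB
step 1: AAAA
step 2: ABABABAB
step 3: ABAAABAAABAAABAA

12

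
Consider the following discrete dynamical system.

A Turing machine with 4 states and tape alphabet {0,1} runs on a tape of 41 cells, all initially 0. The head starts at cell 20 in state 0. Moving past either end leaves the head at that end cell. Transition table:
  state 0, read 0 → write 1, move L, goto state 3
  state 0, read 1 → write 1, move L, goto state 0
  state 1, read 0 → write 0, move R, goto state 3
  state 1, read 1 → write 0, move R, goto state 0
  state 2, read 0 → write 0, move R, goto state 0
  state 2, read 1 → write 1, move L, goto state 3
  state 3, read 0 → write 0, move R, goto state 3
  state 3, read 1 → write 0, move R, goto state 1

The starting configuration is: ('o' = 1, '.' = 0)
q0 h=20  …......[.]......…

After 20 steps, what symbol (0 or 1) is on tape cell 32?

0

gen 0: q0 h=20  …......[.]......…
gen 1: q3 h=19  …......[.]o.....…
gen 2: q3 h=20  …......[o]......…
gen 3: q1 h=21  …......[.]......…
gen 4: q3 h=22  …......[.]......…
gen 5: q3 h=23  …......[.]......…
gen 6: q3 h=24  …......[.]......…
gen 7: q3 h=25  …......[.]......…
gen 8: q3 h=26  …......[.]......…
gen 9: q3 h=27  …......[.]......…
gen 10: q3 h=28  …......[.]......…
gen 11: q3 h=29  …......[.]......…
gen 12: q3 h=30  …......[.]......…
gen 13: q3 h=31  …......[.]......…
gen 14: q3 h=32  …......[.]......…
gen 15: q3 h=33  …......[.]......…
gen 16: q3 h=34  …......[.]......|
gen 17: q3 h=35  …......[.].....|
gen 18: q3 h=36  …......[.]....|
gen 19: q3 h=37  …......[.]...|
gen 20: q3 h=38  …......[.]..|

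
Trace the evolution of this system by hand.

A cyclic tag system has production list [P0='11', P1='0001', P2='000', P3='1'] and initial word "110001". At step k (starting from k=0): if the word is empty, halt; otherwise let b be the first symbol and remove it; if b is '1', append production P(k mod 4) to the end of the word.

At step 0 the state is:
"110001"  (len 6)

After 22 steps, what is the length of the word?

7

gen 0: "110001"  (len 6)
gen 1: "1000111"  (len 7)
gen 2: "0001110001"  (len 10)
gen 3: "001110001"  (len 9)
gen 4: "01110001"  (len 8)
gen 5: "1110001"  (len 7)
gen 6: "1100010001"  (len 10)
gen 7: "100010001000"  (len 12)
gen 8: "000100010001"  (len 12)
gen 9: "00100010001"  (len 11)
gen 10: "0100010001"  (len 10)
gen 11: "100010001"  (len 9)
gen 12: "000100011"  (len 9)
gen 13: "00100011"  (len 8)
gen 14: "0100011"  (len 7)
gen 15: "100011"  (len 6)
gen 16: "000111"  (len 6)
gen 17: "00111"  (len 5)
gen 18: "0111"  (len 4)
gen 19: "111"  (len 3)
gen 20: "111"  (len 3)
gen 21: "1111"  (len 4)
gen 22: "1110001"  (len 7)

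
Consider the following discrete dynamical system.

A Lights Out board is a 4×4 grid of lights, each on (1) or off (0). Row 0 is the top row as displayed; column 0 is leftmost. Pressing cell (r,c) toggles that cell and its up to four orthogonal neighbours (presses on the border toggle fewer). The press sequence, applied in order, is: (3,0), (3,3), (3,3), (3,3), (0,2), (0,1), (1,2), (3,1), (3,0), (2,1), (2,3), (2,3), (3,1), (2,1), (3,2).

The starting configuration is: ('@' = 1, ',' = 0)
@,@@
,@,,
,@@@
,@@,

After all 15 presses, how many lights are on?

gen 0: @,@@
,@,,
,@@@
,@@,
gen 1: @,@@
,@,,
@@@@
@,@,
gen 2: @,@@
,@,,
@@@,
@,,@
gen 3: @,@@
,@,,
@@@@
@,@,
gen 4: @,@@
,@,,
@@@,
@,,@
gen 5: @@,,
,@@,
@@@,
@,,@
gen 6: ,,@,
,,@,
@@@,
@,,@
gen 7: ,,,,
,@,@
@@,,
@,,@
gen 8: ,,,,
,@,@
@,,,
,@@@
gen 9: ,,,,
,@,@
,,,,
@,@@
gen 10: ,,,,
,,,@
@@@,
@@@@
gen 11: ,,,,
,,,,
@@,@
@@@,
gen 12: ,,,,
,,,@
@@@,
@@@@
gen 13: ,,,,
,,,@
@,@,
,,,@
gen 14: ,,,,
,@,@
,@,,
,@,@
gen 15: ,,,,
,@,@
,@@,
,,@,

5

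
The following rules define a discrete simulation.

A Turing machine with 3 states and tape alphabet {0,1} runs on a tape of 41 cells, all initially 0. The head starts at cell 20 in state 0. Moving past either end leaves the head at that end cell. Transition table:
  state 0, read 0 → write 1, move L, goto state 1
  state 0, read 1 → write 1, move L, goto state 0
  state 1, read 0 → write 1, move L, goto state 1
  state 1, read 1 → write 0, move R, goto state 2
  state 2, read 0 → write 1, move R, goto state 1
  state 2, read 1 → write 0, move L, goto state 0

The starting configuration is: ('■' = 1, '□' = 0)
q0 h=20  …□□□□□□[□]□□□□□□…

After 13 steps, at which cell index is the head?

gen 0: q0 h=20  …□□□□□□[□]□□□□□□…
gen 1: q1 h=19  …□□□□□□[□]■□□□□□…
gen 2: q1 h=18  …□□□□□□[□]■■□□□□…
gen 3: q1 h=17  …□□□□□□[□]■■■□□□…
gen 4: q1 h=16  …□□□□□□[□]■■■■□□…
gen 5: q1 h=15  …□□□□□□[□]■■■■■□…
gen 6: q1 h=14  …□□□□□□[□]■■■■■■…
gen 7: q1 h=13  …□□□□□□[□]■■■■■■…
gen 8: q1 h=12  …□□□□□□[□]■■■■■■…
gen 9: q1 h=11  …□□□□□□[□]■■■■■■…
gen 10: q1 h=10  …□□□□□□[□]■■■■■■…
gen 11: q1 h= 9  …□□□□□□[□]■■■■■■…
gen 12: q1 h= 8  …□□□□□□[□]■■■■■■…
gen 13: q1 h= 7  …□□□□□□[□]■■■■■■…

7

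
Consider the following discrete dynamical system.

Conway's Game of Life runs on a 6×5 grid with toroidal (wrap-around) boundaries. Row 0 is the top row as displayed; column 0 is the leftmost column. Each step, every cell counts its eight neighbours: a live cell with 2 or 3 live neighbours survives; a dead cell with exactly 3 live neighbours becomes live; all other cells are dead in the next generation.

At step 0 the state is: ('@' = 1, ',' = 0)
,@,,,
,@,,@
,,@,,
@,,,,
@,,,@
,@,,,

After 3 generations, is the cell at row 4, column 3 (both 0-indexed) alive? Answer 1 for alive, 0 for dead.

1

gen 0: ,@,,,
,@,,@
,,@,,
@,,,,
@,,,@
,@,,,
gen 1: ,@@,,
@@@,,
@@,,,
@@,,@
@@,,@
,@,,,
gen 2: ,,,,,
,,,,,
,,,,,
,,@,,
,,@,@
,,,,,
gen 3: ,,,,,
,,,,,
,,,,,
,,,@,
,,,@,
,,,,,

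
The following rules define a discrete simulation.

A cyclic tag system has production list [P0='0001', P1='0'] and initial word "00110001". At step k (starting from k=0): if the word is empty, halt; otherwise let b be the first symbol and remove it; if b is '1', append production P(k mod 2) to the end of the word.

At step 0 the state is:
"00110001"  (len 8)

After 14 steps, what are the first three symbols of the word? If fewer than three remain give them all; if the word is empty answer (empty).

0

gen 0: "00110001"  (len 8)
gen 1: "0110001"  (len 7)
gen 2: "110001"  (len 6)
gen 3: "100010001"  (len 9)
gen 4: "000100010"  (len 9)
gen 5: "00100010"  (len 8)
gen 6: "0100010"  (len 7)
gen 7: "100010"  (len 6)
gen 8: "000100"  (len 6)
gen 9: "00100"  (len 5)
gen 10: "0100"  (len 4)
gen 11: "100"  (len 3)
gen 12: "000"  (len 3)
gen 13: "00"  (len 2)
gen 14: "0"  (len 1)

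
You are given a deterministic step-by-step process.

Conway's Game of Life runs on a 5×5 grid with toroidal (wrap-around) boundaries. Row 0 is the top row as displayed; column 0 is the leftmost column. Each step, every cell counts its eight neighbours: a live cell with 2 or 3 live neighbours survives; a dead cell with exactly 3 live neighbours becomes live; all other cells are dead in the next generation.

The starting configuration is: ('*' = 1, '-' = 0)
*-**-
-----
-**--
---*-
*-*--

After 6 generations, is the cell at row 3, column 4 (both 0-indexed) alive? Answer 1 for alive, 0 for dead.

1

t=0: *-**-
-----
-**--
---*-
*-*--
t=1: --***
---*-
--*--
---*-
--*--
t=2: --*-*
----*
--**-
--**-
--*-*
t=3: *---*
--*-*
--*-*
-*--*
-**-*
t=4: --*-*
-*--*
-**-*
-*--*
-**-*
t=5: --*-*
-*--*
-**-*
----*
-**-*
t=6: --*-*
-*--*
-**-*
----*
-**-*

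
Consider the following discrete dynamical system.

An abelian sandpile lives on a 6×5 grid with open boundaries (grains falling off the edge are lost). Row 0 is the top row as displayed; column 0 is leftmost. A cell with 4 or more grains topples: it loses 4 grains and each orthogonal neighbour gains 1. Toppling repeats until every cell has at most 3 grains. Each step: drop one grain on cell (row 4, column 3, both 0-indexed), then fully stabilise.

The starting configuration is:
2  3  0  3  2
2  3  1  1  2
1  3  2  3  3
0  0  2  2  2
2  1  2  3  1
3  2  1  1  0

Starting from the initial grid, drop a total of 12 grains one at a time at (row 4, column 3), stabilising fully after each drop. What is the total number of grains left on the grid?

t=0: 2  3  0  3  2
2  3  1  1  2
1  3  2  3  3
0  0  2  2  2
2  1  2  3  1
3  2  1  1  0
t=1: 2  3  0  3  2
2  3  1  1  2
1  3  2  3  3
0  0  2  3  2
2  1  3  0  2
3  2  1  2  0
t=2: 2  3  0  3  2
2  3  1  1  2
1  3  2  3  3
0  0  2  3  2
2  1  3  1  2
3  2  1  2  0
t=3: 2  3  0  3  2
2  3  1  1  2
1  3  2  3  3
0  0  2  3  2
2  1  3  2  2
3  2  1  2  0
t=4: 2  3  0  3  2
2  3  1  1  2
1  3  2  3  3
0  0  2  3  2
2  1  3  3  2
3  2  1  2  0
t=5: 3  0  1  3  2
3  1  3  2  3
2  1  1  2  1
0  2  1  3  1
2  2  1  3  0
3  2  2  3  1
t=6: 3  0  1  3  2
3  1  3  2  3
2  1  1  3  1
0  2  2  0  2
2  2  2  2  1
3  2  3  0  2
t=7: 3  0  1  3  2
3  1  3  2  3
2  1  1  3  1
0  2  2  0  2
2  2  2  3  1
3  2  3  0  2
t=8: 3  0  1  3  2
3  1  3  2  3
2  1  1  3  1
0  2  2  1  2
2  2  3  0  2
3  2  3  1  2
t=9: 3  0  1  3  2
3  1  3  2  3
2  1  1  3  1
0  2  2  1  2
2  2  3  1  2
3  2  3  1  2
t=10: 3  0  1  3  2
3  1  3  2  3
2  1  1  3  1
0  2  2  1  2
2  2  3  2  2
3  2  3  1  2
t=11: 3  0  1  3  2
3  1  3  2  3
2  1  1  3  1
0  2  2  1  2
2  2  3  3  2
3  2  3  1  2
t=12: 3  0  1  3  2
3  1  3  2  3
2  1  1  3  1
0  2  3  2  2
2  3  1  1  3
3  3  0  3  2

59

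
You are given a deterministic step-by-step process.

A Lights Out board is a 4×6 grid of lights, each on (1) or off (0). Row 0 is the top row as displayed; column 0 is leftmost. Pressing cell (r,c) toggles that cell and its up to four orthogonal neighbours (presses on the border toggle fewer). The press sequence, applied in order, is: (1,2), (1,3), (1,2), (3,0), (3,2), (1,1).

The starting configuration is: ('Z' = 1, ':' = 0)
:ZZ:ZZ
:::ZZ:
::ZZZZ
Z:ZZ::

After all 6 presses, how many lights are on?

step 0: :ZZ:ZZ
:::ZZ:
::ZZZZ
Z:ZZ::
step 1: :Z::ZZ
:ZZ:Z:
:::ZZZ
Z:ZZ::
step 2: :Z:ZZZ
:Z:Z::
::::ZZ
Z:ZZ::
step 3: :ZZZZZ
::Z:::
::Z:ZZ
Z:ZZ::
step 4: :ZZZZZ
::Z:::
Z:Z:ZZ
:ZZZ::
step 5: :ZZZZZ
::Z:::
Z:::ZZ
::::::
step 6: ::ZZZZ
ZZ::::
ZZ::ZZ
::::::

10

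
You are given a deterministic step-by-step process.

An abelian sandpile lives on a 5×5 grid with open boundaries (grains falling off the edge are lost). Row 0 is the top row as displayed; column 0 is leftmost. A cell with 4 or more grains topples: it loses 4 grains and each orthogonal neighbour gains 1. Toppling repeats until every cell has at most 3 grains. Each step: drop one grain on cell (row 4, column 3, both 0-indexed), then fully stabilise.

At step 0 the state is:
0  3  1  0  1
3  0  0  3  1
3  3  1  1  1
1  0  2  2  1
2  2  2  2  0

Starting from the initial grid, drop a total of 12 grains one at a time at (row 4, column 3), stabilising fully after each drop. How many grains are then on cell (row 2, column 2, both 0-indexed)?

2

step 0: 0  3  1  0  1
3  0  0  3  1
3  3  1  1  1
1  0  2  2  1
2  2  2  2  0
step 1: 0  3  1  0  1
3  0  0  3  1
3  3  1  1  1
1  0  2  2  1
2  2  2  3  0
step 2: 0  3  1  0  1
3  0  0  3  1
3  3  1  1  1
1  0  2  3  1
2  2  3  0  1
step 3: 0  3  1  0  1
3  0  0  3  1
3  3  1  1  1
1  0  2  3  1
2  2  3  1  1
step 4: 0  3  1  0  1
3  0  0  3  1
3  3  1  1  1
1  0  2  3  1
2  2  3  2  1
step 5: 0  3  1  0  1
3  0  0  3  1
3  3  1  1  1
1  0  2  3  1
2  2  3  3  1
step 6: 0  3  1  0  1
3  0  0  3  1
3  3  2  2  1
1  1  0  1  2
2  3  1  2  2
step 7: 0  3  1  0  1
3  0  0  3  1
3  3  2  2  1
1  1  0  1  2
2  3  1  3  2
step 8: 0  3  1  0  1
3  0  0  3  1
3  3  2  2  1
1  1  0  2  2
2  3  2  0  3
step 9: 0  3  1  0  1
3  0  0  3  1
3  3  2  2  1
1  1  0  2  2
2  3  2  1  3
step 10: 0  3  1  0  1
3  0  0  3  1
3  3  2  2  1
1  1  0  2  2
2  3  2  2  3
step 11: 0  3  1  0  1
3  0  0  3  1
3  3  2  2  1
1  1  0  2  2
2  3  2  3  3
step 12: 0  3  1  0  1
3  0  0  3  1
3  3  2  2  1
1  1  0  3  3
2  3  3  1  0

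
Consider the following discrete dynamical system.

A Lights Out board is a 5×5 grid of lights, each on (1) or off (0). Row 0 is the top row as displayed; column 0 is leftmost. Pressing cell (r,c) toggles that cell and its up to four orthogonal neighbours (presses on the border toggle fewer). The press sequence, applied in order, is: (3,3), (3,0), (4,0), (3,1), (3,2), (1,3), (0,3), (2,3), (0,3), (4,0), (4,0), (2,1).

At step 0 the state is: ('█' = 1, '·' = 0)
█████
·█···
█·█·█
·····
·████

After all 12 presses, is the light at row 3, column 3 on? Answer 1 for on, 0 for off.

[0] █████
·█···
█·█·█
·····
·████
[1] █████
·█···
█·███
··███
·██·█
[2] █████
·█···
··███
█████
███·█
[3] █████
·█···
··███
·████
··█·█
[4] █████
·█···
·████
█··██
·██·█
[5] █████
·█···
·█·██
███·█
·█··█
[6] ███·█
·████
·█··█
███·█
·█··█
[7] ██·█·
·██·█
·█··█
███·█
·█··█
[8] ██·█·
·████
·███·
█████
·█··█
[9] ███·█
·██·█
·███·
█████
·█··█
[10] ███·█
·██·█
·███·
·████
█···█
[11] ███·█
·██·█
·███·
█████
·█··█
[12] ███·█
··█·█
█··█·
█·███
·█··█

1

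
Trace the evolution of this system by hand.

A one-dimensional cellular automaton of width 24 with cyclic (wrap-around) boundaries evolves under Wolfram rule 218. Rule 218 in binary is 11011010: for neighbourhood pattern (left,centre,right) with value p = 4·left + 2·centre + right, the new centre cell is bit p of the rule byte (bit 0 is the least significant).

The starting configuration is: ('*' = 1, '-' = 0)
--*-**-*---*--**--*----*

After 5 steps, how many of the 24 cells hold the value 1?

24

[0] --*-**-*---*--**--*----*
[1] **--**--*-*-******-*--*-
[2] ********----******--**--
[3] *********--*************
[4] ************************
[5] ************************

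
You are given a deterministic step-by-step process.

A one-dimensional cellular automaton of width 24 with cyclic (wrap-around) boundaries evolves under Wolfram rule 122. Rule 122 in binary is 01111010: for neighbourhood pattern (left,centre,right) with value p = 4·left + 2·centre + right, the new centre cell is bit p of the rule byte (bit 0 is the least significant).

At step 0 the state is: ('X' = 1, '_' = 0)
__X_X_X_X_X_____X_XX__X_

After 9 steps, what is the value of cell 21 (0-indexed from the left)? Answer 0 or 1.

0

k=0  __X_X_X_X_X_____X_XX__X_
k=1  _X_X_X_X_X_X___X_XXXXX_X
k=2  X_X_X_X_X_X_X_X_XX___XX_
k=3  _X_X_X_X_X_X_X_XXXX_XXXX
k=4  X_X_X_X_X_X_X_XX__XXX__X
k=5  XX_X_X_X_X_X_XXXXXX_XXXX
k=6  _XX_X_X_X_X_XX____XXX___
k=7  XXXX_X_X_X_XXXX__XX_XX__
k=8  X__XX_X_X_XX__XXXXXXXXXX
k=9  XXXXXX_X_XXXXXX_________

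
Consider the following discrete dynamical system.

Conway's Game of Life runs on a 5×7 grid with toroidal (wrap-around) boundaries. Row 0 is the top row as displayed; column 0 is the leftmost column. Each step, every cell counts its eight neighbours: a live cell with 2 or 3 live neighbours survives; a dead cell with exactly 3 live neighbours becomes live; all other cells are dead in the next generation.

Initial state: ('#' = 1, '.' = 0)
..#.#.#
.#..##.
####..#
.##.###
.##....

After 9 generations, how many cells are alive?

2

0) ..#.#.#
.#..##.
####..#
.##.###
.##....
1) #.#.#..
....#..
.......
....###
....#.#
2) ....#..
...#...
....#..
....#.#
#...#.#
3) ...###.
...##..
...###.
#..##.#
#..##.#
4) ..#...#
..#....
..#...#
#.#....
#.#....
5) ..##...
.###...
..##...
#.##..#
#.##..#
6) #...#..
.#..#..
#...#..
#...#.#
#...#.#
7) ##.##.#
##.###.
##.##.#
.#.##..
.#.##..
8) ......#
.......
......#
.#.....
.#.....
9) .......
.......
.......
#......
#......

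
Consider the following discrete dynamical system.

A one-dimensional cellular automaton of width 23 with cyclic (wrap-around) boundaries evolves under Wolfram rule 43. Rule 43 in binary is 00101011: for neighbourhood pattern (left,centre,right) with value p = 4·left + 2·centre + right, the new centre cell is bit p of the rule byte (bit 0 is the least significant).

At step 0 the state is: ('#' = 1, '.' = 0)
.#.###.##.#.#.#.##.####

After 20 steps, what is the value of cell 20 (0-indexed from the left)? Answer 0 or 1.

0) .#.###.##.#.#.#.##.####
1) #.##..##.#.#.#.##.##...
2) .##..##.#.#.#.##.##..##
3) ##..##.#.#.#.##.##..##.
4) #..##.#.#.#.##.##..##.#
5) ..##.#.#.#.##.##..##.##
6) .##.#.#.#.##.##..##.##.
7) ##.#.#.#.##.##..##.##..
8) #.#.#.#.##.##..##.##..#
9) .#.#.#.##.##..##.##..##
10) #.#.#.##.##..##.##..##.
11) .#.#.##.##..##.##..##.#
12) #.#.##.##..##.##..##.#.
13) .#.##.##..##.##..##.#.#
14) #.##.##..##.##..##.#.#.
15) .##.##..##.##..##.#.#.#
16) ##.##..##.##..##.#.#.#.
17) #.##..##.##..##.#.#.#.#
18) .##..##.##..##.#.#.#.##
19) ##..##.##..##.#.#.#.##.
20) #..##.##..##.#.#.#.##.#

1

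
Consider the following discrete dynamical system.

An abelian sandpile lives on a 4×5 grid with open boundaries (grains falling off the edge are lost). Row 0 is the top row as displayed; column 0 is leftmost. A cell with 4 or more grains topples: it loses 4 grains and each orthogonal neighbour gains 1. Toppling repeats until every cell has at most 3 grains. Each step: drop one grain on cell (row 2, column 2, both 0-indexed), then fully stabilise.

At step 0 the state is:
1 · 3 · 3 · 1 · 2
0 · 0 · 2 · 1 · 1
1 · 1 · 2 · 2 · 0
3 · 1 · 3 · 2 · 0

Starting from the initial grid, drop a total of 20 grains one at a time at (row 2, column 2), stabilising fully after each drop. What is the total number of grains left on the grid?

0) 1 · 3 · 3 · 1 · 2
0 · 0 · 2 · 1 · 1
1 · 1 · 2 · 2 · 0
3 · 1 · 3 · 2 · 0
1) 1 · 3 · 3 · 1 · 2
0 · 0 · 2 · 1 · 1
1 · 1 · 3 · 2 · 0
3 · 1 · 3 · 2 · 0
2) 1 · 3 · 3 · 1 · 2
0 · 0 · 3 · 1 · 1
1 · 2 · 1 · 3 · 0
3 · 2 · 0 · 3 · 0
3) 1 · 3 · 3 · 1 · 2
0 · 0 · 3 · 1 · 1
1 · 2 · 2 · 3 · 0
3 · 2 · 0 · 3 · 0
4) 1 · 3 · 3 · 1 · 2
0 · 0 · 3 · 1 · 1
1 · 2 · 3 · 3 · 0
3 · 2 · 0 · 3 · 0
5) 2 · 0 · 1 · 2 · 2
0 · 2 · 1 · 3 · 1
1 · 3 · 2 · 1 · 1
3 · 2 · 2 · 0 · 1
6) 2 · 0 · 1 · 2 · 2
0 · 2 · 1 · 3 · 1
1 · 3 · 3 · 1 · 1
3 · 2 · 2 · 0 · 1
7) 2 · 0 · 1 · 2 · 2
0 · 3 · 2 · 3 · 1
2 · 0 · 1 · 2 · 1
3 · 3 · 3 · 0 · 1
8) 2 · 0 · 1 · 2 · 2
0 · 3 · 2 · 3 · 1
2 · 0 · 2 · 2 · 1
3 · 3 · 3 · 0 · 1
9) 2 · 0 · 1 · 2 · 2
0 · 3 · 2 · 3 · 1
2 · 0 · 3 · 2 · 1
3 · 3 · 3 · 0 · 1
10) 2 · 0 · 1 · 2 · 2
0 · 3 · 3 · 3 · 1
3 · 2 · 1 · 3 · 1
0 · 1 · 1 · 1 · 1
11) 2 · 0 · 1 · 2 · 2
0 · 3 · 3 · 3 · 1
3 · 2 · 2 · 3 · 1
0 · 1 · 1 · 1 · 1
12) 2 · 0 · 1 · 2 · 2
0 · 3 · 3 · 3 · 1
3 · 2 · 3 · 3 · 1
0 · 1 · 1 · 1 · 1
13) 2 · 1 · 2 · 3 · 2
2 · 1 · 2 · 1 · 2
0 · 1 · 3 · 1 · 2
1 · 2 · 2 · 2 · 1
14) 2 · 1 · 2 · 3 · 2
2 · 1 · 3 · 1 · 2
0 · 2 · 0 · 2 · 2
1 · 2 · 3 · 2 · 1
15) 2 · 1 · 2 · 3 · 2
2 · 1 · 3 · 1 · 2
0 · 2 · 1 · 2 · 2
1 · 2 · 3 · 2 · 1
16) 2 · 1 · 2 · 3 · 2
2 · 1 · 3 · 1 · 2
0 · 2 · 2 · 2 · 2
1 · 2 · 3 · 2 · 1
17) 2 · 1 · 2 · 3 · 2
2 · 1 · 3 · 1 · 2
0 · 2 · 3 · 2 · 2
1 · 2 · 3 · 2 · 1
18) 2 · 1 · 3 · 3 · 2
2 · 2 · 0 · 2 · 2
0 · 3 · 2 · 3 · 2
1 · 3 · 0 · 3 · 1
19) 2 · 1 · 3 · 3 · 2
2 · 2 · 0 · 2 · 2
0 · 3 · 3 · 3 · 2
1 · 3 · 0 · 3 · 1
20) 2 · 1 · 3 · 3 · 2
2 · 3 · 1 · 3 · 2
1 · 1 · 2 · 1 · 3
2 · 0 · 3 · 0 · 2

37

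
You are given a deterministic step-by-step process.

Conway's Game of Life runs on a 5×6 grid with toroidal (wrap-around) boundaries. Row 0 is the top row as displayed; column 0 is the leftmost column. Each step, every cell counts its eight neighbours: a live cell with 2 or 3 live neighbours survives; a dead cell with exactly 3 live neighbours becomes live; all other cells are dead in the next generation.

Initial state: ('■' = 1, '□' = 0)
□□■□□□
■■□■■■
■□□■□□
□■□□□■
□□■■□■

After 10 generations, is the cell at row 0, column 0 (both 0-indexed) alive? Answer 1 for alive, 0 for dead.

k=0  □□■□□□
■■□■■■
■□□■□□
□■□□□■
□□■■□■
k=1  □□□□□□
■■□■■■
□□□■□□
□■□■□■
■■■■■□
k=2  □□□□□□
■□■■■■
□■□■□□
□■□□□■
■■□■■■
k=3  □□□□□□
■■■■■■
□■□■□□
□■□■□■
□■■□■■
k=4  □□□□□□
■■□■■■
□□□□□□
□■□■□■
□■■■■■
k=5  □□□□□□
■□□□■■
□■□■□□
□■□■□■
□■□■□■
k=6  □□□□□□
■□□□■■
□■□■□□
□■□■□□
□□□□□□
k=7  □□□□□■
■□□□■■
□■□■□■
□□□□□□
□□□□□□
k=8  ■□□□■■
□□□□□□
□□□□□■
□□□□□□
□□□□□□
k=9  □□□□□■
■□□□■□
□□□□□□
□□□□□□
□□□□□■
k=10  ■□□□■■
□□□□□■
□□□□□□
□□□□□□
□□□□□□

1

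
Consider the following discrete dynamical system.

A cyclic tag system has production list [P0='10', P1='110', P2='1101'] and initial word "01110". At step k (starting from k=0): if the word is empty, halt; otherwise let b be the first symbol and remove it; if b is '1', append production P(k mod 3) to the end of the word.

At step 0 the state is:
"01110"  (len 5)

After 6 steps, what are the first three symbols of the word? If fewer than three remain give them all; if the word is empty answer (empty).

101

k=0  "01110"  (len 5)
k=1  "1110"  (len 4)
k=2  "110110"  (len 6)
k=3  "101101101"  (len 9)
k=4  "0110110110"  (len 10)
k=5  "110110110"  (len 9)
k=6  "101101101101"  (len 12)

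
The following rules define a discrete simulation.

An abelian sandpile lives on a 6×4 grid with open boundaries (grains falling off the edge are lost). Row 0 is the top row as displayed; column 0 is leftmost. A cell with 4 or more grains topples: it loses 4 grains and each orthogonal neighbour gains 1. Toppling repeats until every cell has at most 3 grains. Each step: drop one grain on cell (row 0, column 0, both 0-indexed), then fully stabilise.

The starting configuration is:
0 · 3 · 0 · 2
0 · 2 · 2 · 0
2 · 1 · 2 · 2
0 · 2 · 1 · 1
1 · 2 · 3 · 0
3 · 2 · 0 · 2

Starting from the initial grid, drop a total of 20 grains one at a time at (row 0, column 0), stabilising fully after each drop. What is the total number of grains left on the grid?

gen 0: 0 · 3 · 0 · 2
0 · 2 · 2 · 0
2 · 1 · 2 · 2
0 · 2 · 1 · 1
1 · 2 · 3 · 0
3 · 2 · 0 · 2
gen 1: 1 · 3 · 0 · 2
0 · 2 · 2 · 0
2 · 1 · 2 · 2
0 · 2 · 1 · 1
1 · 2 · 3 · 0
3 · 2 · 0 · 2
gen 2: 2 · 3 · 0 · 2
0 · 2 · 2 · 0
2 · 1 · 2 · 2
0 · 2 · 1 · 1
1 · 2 · 3 · 0
3 · 2 · 0 · 2
gen 3: 3 · 3 · 0 · 2
0 · 2 · 2 · 0
2 · 1 · 2 · 2
0 · 2 · 1 · 1
1 · 2 · 3 · 0
3 · 2 · 0 · 2
gen 4: 1 · 0 · 1 · 2
1 · 3 · 2 · 0
2 · 1 · 2 · 2
0 · 2 · 1 · 1
1 · 2 · 3 · 0
3 · 2 · 0 · 2
gen 5: 2 · 0 · 1 · 2
1 · 3 · 2 · 0
2 · 1 · 2 · 2
0 · 2 · 1 · 1
1 · 2 · 3 · 0
3 · 2 · 0 · 2
gen 6: 3 · 0 · 1 · 2
1 · 3 · 2 · 0
2 · 1 · 2 · 2
0 · 2 · 1 · 1
1 · 2 · 3 · 0
3 · 2 · 0 · 2
gen 7: 0 · 1 · 1 · 2
2 · 3 · 2 · 0
2 · 1 · 2 · 2
0 · 2 · 1 · 1
1 · 2 · 3 · 0
3 · 2 · 0 · 2
gen 8: 1 · 1 · 1 · 2
2 · 3 · 2 · 0
2 · 1 · 2 · 2
0 · 2 · 1 · 1
1 · 2 · 3 · 0
3 · 2 · 0 · 2
gen 9: 2 · 1 · 1 · 2
2 · 3 · 2 · 0
2 · 1 · 2 · 2
0 · 2 · 1 · 1
1 · 2 · 3 · 0
3 · 2 · 0 · 2
gen 10: 3 · 1 · 1 · 2
2 · 3 · 2 · 0
2 · 1 · 2 · 2
0 · 2 · 1 · 1
1 · 2 · 3 · 0
3 · 2 · 0 · 2
gen 11: 0 · 2 · 1 · 2
3 · 3 · 2 · 0
2 · 1 · 2 · 2
0 · 2 · 1 · 1
1 · 2 · 3 · 0
3 · 2 · 0 · 2
gen 12: 1 · 2 · 1 · 2
3 · 3 · 2 · 0
2 · 1 · 2 · 2
0 · 2 · 1 · 1
1 · 2 · 3 · 0
3 · 2 · 0 · 2
gen 13: 2 · 2 · 1 · 2
3 · 3 · 2 · 0
2 · 1 · 2 · 2
0 · 2 · 1 · 1
1 · 2 · 3 · 0
3 · 2 · 0 · 2
gen 14: 3 · 2 · 1 · 2
3 · 3 · 2 · 0
2 · 1 · 2 · 2
0 · 2 · 1 · 1
1 · 2 · 3 · 0
3 · 2 · 0 · 2
gen 15: 2 · 0 · 2 · 2
1 · 1 · 3 · 0
3 · 2 · 2 · 2
0 · 2 · 1 · 1
1 · 2 · 3 · 0
3 · 2 · 0 · 2
gen 16: 3 · 0 · 2 · 2
1 · 1 · 3 · 0
3 · 2 · 2 · 2
0 · 2 · 1 · 1
1 · 2 · 3 · 0
3 · 2 · 0 · 2
gen 17: 0 · 1 · 2 · 2
2 · 1 · 3 · 0
3 · 2 · 2 · 2
0 · 2 · 1 · 1
1 · 2 · 3 · 0
3 · 2 · 0 · 2
gen 18: 1 · 1 · 2 · 2
2 · 1 · 3 · 0
3 · 2 · 2 · 2
0 · 2 · 1 · 1
1 · 2 · 3 · 0
3 · 2 · 0 · 2
gen 19: 2 · 1 · 2 · 2
2 · 1 · 3 · 0
3 · 2 · 2 · 2
0 · 2 · 1 · 1
1 · 2 · 3 · 0
3 · 2 · 0 · 2
gen 20: 3 · 1 · 2 · 2
2 · 1 · 3 · 0
3 · 2 · 2 · 2
0 · 2 · 1 · 1
1 · 2 · 3 · 0
3 · 2 · 0 · 2

40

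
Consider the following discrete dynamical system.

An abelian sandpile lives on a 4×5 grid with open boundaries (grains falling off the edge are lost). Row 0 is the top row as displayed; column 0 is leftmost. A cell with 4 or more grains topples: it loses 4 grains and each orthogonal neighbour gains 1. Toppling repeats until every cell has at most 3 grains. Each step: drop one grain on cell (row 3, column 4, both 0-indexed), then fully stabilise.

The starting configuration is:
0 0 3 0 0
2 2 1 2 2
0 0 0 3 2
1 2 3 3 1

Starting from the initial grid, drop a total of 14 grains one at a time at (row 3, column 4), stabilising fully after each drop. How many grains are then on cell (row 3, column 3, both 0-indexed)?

t=0: 0 0 3 0 0
2 2 1 2 2
0 0 0 3 2
1 2 3 3 1
t=1: 0 0 3 0 0
2 2 1 2 2
0 0 0 3 2
1 2 3 3 2
t=2: 0 0 3 0 0
2 2 1 2 2
0 0 0 3 2
1 2 3 3 3
t=3: 0 0 3 0 0
2 2 1 3 3
0 0 2 1 0
1 3 0 2 2
t=4: 0 0 3 0 0
2 2 1 3 3
0 0 2 1 0
1 3 0 2 3
t=5: 0 0 3 0 0
2 2 1 3 3
0 0 2 1 1
1 3 0 3 0
t=6: 0 0 3 0 0
2 2 1 3 3
0 0 2 1 1
1 3 0 3 1
t=7: 0 0 3 0 0
2 2 1 3 3
0 0 2 1 1
1 3 0 3 2
t=8: 0 0 3 0 0
2 2 1 3 3
0 0 2 1 1
1 3 0 3 3
t=9: 0 0 3 0 0
2 2 1 3 3
0 0 2 2 2
1 3 1 0 1
t=10: 0 0 3 0 0
2 2 1 3 3
0 0 2 2 2
1 3 1 0 2
t=11: 0 0 3 0 0
2 2 1 3 3
0 0 2 2 2
1 3 1 0 3
t=12: 0 0 3 0 0
2 2 1 3 3
0 0 2 2 3
1 3 1 1 0
t=13: 0 0 3 0 0
2 2 1 3 3
0 0 2 2 3
1 3 1 1 1
t=14: 0 0 3 0 0
2 2 1 3 3
0 0 2 2 3
1 3 1 1 2

1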